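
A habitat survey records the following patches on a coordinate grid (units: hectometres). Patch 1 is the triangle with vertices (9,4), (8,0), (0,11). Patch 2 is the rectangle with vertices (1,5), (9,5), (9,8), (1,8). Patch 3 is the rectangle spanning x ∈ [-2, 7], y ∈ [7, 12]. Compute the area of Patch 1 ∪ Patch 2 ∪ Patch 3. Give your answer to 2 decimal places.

By inclusion–exclusion:
Individual areas: |Patch 1| = 21.5, |Patch 2| = 24, |Patch 3| = 45.
|Patch 1∩Patch 2| = 7.539.
|Patch 1∩Patch 3| = 4.4675.
|Patch 2∩Patch 3|: x∈[1,7], y∈[7,8] → 6·1 = 6.
|Patch 1∩Patch 2∩Patch 3| = 1.9545.
|Patch 1 ∪ Patch 2 ∪ Patch 3| = 90.5 − 18.0065 + 1.9545 = 74.45.

74.45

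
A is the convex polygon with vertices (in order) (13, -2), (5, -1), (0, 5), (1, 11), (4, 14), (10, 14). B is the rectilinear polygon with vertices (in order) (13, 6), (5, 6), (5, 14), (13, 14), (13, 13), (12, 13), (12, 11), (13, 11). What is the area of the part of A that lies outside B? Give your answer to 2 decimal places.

|A| = 149.5, |A∩B| = 46.
|A ∖ B| = |A| − |A∩B| = 149.5 − 46 = 103.50.

103.50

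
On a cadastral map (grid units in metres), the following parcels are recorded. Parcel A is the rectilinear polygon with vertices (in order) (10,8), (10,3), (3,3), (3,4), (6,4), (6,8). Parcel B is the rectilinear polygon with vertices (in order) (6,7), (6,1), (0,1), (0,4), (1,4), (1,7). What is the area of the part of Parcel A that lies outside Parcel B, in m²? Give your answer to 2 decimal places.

|Parcel A| = 23, |Parcel A∩Parcel B| = 3.
|Parcel A ∖ Parcel B| = |Parcel A| − |Parcel A∩Parcel B| = 23 − 3 = 20.00.

20.00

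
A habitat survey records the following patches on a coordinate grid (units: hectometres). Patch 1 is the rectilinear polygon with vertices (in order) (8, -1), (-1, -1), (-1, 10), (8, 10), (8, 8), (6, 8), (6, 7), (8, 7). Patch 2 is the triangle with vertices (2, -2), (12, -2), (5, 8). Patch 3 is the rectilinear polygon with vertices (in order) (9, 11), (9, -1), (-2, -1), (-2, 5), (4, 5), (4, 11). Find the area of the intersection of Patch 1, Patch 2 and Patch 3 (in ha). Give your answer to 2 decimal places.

32.72

The intersection is the polygon with vertices (5,8), (8,3.714), (8,-1), (2.3,-1).
By the shoelace formula its area is 32.72.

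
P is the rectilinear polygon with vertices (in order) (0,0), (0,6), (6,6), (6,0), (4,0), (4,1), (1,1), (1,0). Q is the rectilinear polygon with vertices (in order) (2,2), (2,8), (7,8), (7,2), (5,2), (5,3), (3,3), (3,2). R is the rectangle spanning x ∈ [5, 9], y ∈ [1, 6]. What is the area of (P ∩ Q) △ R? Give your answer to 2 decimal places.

26.00

|P ∩ Q| = 14.
|(P ∩ Q) ∩ R| = 4.
|(P ∩ Q) △ R| = 14 + 20 − 8 = 26.00.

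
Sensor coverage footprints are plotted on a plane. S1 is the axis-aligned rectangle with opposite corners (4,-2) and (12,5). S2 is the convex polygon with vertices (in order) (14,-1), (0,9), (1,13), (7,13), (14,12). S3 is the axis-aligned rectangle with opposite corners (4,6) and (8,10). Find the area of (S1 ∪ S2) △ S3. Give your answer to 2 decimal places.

145.90

|S1 ∪ S2| = 161.8714.
|(S1 ∪ S2) ∩ S3| = 15.9857.
|(S1 ∪ S2) △ S3| = 161.8714 + 16 − 31.9714 = 145.90.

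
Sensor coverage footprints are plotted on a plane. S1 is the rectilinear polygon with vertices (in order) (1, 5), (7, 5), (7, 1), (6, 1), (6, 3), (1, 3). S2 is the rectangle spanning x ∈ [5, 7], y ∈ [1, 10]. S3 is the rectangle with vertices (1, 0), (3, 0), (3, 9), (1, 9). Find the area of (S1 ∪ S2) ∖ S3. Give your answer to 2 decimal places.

|S1 ∪ S2| = 26.
|(S1 ∪ S2) ∩ S3| = 4.
|(S1 ∪ S2) ∖ S3| = 26 − 4 = 22.00.

22.00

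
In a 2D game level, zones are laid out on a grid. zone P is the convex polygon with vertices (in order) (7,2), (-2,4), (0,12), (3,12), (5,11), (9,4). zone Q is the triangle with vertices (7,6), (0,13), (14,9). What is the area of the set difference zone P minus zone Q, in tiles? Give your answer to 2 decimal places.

|zone P| = 72, |zone P∩zone Q| = 12.0164.
|zone P ∖ zone Q| = |zone P| − |zone P∩zone Q| = 72 − 12.0164 = 59.98.

59.98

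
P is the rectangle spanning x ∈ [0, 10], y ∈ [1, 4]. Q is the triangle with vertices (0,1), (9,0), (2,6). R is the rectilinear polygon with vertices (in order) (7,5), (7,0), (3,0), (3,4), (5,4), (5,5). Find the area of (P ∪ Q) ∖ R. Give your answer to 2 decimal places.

22.83

|P ∪ Q| = 37.05.
|(P ∪ Q) ∩ R| = 14.2222.
|(P ∪ Q) ∖ R| = 37.05 − 14.2222 = 22.83.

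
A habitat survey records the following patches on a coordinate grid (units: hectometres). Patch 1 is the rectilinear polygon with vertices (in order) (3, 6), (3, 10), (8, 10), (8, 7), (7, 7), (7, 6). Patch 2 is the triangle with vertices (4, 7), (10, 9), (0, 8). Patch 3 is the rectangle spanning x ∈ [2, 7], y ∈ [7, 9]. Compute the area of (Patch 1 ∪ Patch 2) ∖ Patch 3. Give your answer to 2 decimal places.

|Patch 1 ∪ Patch 2| = 21.0417.
|(Patch 1 ∪ Patch 2) ∩ Patch 3| = 8.875.
|(Patch 1 ∪ Patch 2) ∖ Patch 3| = 21.0417 − 8.875 = 12.17.

12.17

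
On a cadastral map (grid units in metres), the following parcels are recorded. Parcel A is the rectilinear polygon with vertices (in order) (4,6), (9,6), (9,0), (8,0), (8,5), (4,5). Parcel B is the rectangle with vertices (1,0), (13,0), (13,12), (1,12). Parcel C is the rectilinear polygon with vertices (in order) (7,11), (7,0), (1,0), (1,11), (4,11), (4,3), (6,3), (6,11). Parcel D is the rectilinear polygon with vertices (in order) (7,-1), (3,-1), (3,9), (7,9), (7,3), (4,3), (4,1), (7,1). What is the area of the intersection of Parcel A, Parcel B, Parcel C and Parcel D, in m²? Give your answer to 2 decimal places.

1.00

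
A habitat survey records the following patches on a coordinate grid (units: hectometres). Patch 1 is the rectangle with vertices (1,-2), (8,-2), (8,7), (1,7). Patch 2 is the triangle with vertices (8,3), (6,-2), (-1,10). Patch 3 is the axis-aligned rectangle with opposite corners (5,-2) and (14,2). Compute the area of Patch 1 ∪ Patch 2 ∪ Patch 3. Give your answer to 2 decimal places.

90.21

By inclusion–exclusion:
Individual areas: |Patch 1| = 63, |Patch 2| = 29.5, |Patch 3| = 36.
|Patch 1∩Patch 2| = 26.2857.
|Patch 1∩Patch 3|: x∈[5,8], y∈[-2,2] → 3·4 = 12.
|Patch 2∩Patch 3| = 6.3429.
|Patch 1∩Patch 2∩Patch 3| = 6.3429.
|Patch 1 ∪ Patch 2 ∪ Patch 3| = 128.5 − 44.6286 + 6.3429 = 90.21.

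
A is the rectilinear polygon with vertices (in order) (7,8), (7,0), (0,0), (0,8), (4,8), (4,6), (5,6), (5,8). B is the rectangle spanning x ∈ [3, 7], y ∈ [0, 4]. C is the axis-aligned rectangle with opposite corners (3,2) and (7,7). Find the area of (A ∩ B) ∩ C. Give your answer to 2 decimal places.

The region (A ∩ B) ∩ C is the polygon with vertices (3,4), (7,4), (7,2), (3,2).
By the shoelace formula its area is 8.00.

8.00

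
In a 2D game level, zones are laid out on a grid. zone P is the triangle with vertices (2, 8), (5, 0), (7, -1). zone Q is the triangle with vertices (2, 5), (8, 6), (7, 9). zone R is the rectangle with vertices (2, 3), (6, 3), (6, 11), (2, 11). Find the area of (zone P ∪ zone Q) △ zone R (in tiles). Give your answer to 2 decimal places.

|zone P ∪ zone Q| = 15.7328.
|(zone P ∪ zone Q) ∩ zone R| = 7.0564.
|(zone P ∪ zone Q) △ zone R| = 15.7328 + 32 − 14.1128 = 33.62.

33.62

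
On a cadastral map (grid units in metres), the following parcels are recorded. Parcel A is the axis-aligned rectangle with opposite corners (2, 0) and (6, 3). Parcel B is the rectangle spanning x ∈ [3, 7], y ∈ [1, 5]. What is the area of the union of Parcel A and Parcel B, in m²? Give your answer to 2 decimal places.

By inclusion–exclusion:
Individual areas: |Parcel A| = 12, |Parcel B| = 16.
|Parcel A∩Parcel B|: x∈[3,6], y∈[1,3] → 3·2 = 6.
|Parcel A ∪ Parcel B| = 28 − 6 = 22.00.

22.00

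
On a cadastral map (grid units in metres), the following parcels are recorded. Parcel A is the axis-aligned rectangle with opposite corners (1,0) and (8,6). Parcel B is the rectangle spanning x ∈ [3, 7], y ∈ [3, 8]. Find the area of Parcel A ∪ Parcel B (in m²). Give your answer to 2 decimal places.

50.00

By inclusion–exclusion:
Individual areas: |Parcel A| = 42, |Parcel B| = 20.
|Parcel A∩Parcel B|: x∈[3,7], y∈[3,6] → 4·3 = 12.
|Parcel A ∪ Parcel B| = 62 − 12 = 50.00.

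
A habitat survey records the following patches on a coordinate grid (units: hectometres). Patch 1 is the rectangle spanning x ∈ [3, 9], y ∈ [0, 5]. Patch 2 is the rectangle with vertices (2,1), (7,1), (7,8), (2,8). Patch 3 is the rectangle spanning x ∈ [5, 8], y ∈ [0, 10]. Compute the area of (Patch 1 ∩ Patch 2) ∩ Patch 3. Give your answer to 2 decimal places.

The region (Patch 1 ∩ Patch 2) ∩ Patch 3 is the polygon with vertices (7,5), (7,1), (5,1), (5,5).
By the shoelace formula its area is 8.00.

8.00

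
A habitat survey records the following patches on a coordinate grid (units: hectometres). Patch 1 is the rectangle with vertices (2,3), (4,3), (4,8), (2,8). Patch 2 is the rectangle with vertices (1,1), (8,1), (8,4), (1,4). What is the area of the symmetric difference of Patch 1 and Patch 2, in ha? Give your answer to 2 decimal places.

|Patch 1∩Patch 2|: x∈[2,4], y∈[3,4] → 2·1 = 2.
|Patch 1 △ Patch 2| = |Patch 1| + |Patch 2| − 2·|Patch 1∩Patch 2| = 10 + 21 − 4 = 27.00.

27.00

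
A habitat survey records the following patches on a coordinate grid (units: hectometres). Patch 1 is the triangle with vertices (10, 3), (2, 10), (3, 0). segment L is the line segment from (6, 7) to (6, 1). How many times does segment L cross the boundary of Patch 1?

2

The segment meets the boundary at (6,1.286), (6,6.5).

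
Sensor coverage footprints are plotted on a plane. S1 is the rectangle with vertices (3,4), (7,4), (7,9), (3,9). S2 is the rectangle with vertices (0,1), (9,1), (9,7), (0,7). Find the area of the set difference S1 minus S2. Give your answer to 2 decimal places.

8.00

|S1∩S2|: x∈[3,7], y∈[4,7] → 4·3 = 12.
|S1| = 20.
|S1 ∖ S2| = |S1| − |S1∩S2| = 20 − 12 = 8.00.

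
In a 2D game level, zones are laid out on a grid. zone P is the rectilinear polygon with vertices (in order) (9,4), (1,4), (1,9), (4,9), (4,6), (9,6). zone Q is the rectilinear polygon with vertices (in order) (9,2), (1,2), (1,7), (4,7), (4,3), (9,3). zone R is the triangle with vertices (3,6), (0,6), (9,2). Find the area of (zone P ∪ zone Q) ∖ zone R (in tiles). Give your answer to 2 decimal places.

31.35

|zone P ∪ zone Q| = 36.
|(zone P ∪ zone Q) ∩ zone R| = 4.6528.
|(zone P ∪ zone Q) ∖ zone R| = 36 − 4.6528 = 31.35.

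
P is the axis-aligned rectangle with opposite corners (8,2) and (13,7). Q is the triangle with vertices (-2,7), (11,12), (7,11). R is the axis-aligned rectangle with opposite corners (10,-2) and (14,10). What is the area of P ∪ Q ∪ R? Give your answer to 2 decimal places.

By inclusion–exclusion:
Individual areas: |P| = 25, |Q| = 3.5, |R| = 48.
|P∩Q| = 0.
|P∩R|: x∈[10,13], y∈[2,7] → 3·5 = 15.
|Q∩R| = 0.
|P∩Q∩R| = 0.
|P ∪ Q ∪ R| = 76.5 − 15 + 0 = 61.50.

61.50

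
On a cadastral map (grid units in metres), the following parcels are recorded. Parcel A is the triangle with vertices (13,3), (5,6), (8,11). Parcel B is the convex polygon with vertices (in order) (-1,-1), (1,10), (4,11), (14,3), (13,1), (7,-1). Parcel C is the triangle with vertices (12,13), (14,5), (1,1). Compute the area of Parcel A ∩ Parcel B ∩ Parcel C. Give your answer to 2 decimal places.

12.21

The intersection is the polygon with vertices (12,4.6), (12.113,4.419), (10.521,3.93), (5.434,5.837), (7.558,8.154).
By the shoelace formula its area is 12.21.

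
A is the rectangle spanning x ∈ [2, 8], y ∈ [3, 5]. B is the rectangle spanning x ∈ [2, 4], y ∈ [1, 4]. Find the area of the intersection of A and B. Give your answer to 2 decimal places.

|A∩B|: x∈[2,4], y∈[3,4] → 2·1 = 2.

2.00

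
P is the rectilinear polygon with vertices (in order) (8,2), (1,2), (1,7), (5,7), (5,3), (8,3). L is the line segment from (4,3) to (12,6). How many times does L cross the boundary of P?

The segment meets the boundary at (5,3.375).

1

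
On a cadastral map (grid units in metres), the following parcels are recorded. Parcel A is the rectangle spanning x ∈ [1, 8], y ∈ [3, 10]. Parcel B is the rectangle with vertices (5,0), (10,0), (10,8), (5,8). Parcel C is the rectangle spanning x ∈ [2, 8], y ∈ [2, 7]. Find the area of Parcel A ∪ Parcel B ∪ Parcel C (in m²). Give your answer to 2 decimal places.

77.00

By inclusion–exclusion:
Individual areas: |Parcel A| = 49, |Parcel B| = 40, |Parcel C| = 30.
|Parcel A∩Parcel B|: x∈[5,8], y∈[3,8] → 3·5 = 15.
|Parcel A∩Parcel C|: x∈[2,8], y∈[3,7] → 6·4 = 24.
|Parcel B∩Parcel C|: x∈[5,8], y∈[2,7] → 3·5 = 15.
|Parcel A∩Parcel B∩Parcel C| = 12.
|Parcel A ∪ Parcel B ∪ Parcel C| = 119 − 54 + 12 = 77.00.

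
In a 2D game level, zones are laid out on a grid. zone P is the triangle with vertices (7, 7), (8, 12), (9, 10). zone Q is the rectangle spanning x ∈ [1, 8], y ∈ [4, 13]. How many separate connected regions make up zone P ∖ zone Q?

zone P ∖ zone Q is a single connected region.

1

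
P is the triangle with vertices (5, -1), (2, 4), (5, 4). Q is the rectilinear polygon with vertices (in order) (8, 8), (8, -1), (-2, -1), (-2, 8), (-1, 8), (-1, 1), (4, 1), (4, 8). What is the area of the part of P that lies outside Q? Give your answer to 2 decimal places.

3.30

|P| = 7.5, |P∩Q| = 4.2.
|P ∖ Q| = |P| − |P∩Q| = 7.5 − 4.2 = 3.30.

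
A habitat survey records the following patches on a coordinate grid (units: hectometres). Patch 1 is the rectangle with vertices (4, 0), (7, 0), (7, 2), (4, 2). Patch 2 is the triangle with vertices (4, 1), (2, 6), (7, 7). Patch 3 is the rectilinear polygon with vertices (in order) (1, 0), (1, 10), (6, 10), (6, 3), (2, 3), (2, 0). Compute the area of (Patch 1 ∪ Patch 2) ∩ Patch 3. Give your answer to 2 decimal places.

10.80

The region (Patch 1 ∪ Patch 2) ∩ Patch 3 is the polygon with vertices (2,6), (6,6.8), (6,5), (5,3), (3.2,3).
By the shoelace formula its area is 10.80.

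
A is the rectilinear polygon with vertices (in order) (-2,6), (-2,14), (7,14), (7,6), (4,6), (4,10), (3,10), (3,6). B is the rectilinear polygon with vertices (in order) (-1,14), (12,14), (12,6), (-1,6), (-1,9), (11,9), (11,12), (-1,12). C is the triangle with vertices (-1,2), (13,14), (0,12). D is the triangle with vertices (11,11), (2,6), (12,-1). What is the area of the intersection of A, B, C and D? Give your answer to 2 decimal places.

1.41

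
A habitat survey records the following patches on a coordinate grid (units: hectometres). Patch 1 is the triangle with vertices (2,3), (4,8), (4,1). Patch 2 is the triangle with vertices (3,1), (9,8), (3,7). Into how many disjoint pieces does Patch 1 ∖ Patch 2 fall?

Patch 1 ∖ Patch 2 splits into 3 disjoint pieces (area 1.75, area 0.1488, area 0.3141).

3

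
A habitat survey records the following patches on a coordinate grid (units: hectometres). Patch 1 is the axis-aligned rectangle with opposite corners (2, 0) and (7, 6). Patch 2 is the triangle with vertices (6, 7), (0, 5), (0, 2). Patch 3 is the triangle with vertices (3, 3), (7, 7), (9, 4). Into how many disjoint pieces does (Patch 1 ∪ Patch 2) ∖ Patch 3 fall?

(Patch 1 ∪ Patch 2) ∖ Patch 3 is a single connected region.

1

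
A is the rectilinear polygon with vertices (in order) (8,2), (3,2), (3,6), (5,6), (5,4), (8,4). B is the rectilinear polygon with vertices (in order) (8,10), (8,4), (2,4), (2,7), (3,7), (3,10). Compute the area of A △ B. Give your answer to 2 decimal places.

|A| = 14, |B| = 33, |A∩B| = 4.
|A △ B| = |A| + |B| − 2·|A∩B| = 14 + 33 − 8 = 39.00.

39.00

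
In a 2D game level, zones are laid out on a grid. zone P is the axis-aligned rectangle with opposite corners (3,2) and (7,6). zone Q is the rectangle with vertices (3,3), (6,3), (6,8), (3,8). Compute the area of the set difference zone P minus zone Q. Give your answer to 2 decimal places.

7.00

|zone P∩zone Q|: x∈[3,6], y∈[3,6] → 3·3 = 9.
|zone P| = 16.
|zone P ∖ zone Q| = |zone P| − |zone P∩zone Q| = 16 − 9 = 7.00.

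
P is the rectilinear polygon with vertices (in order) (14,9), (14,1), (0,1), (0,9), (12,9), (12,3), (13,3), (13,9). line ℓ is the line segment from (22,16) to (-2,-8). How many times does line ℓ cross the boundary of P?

4

The segment meets the boundary at (12,6), (13,7), (7,1), (14,8).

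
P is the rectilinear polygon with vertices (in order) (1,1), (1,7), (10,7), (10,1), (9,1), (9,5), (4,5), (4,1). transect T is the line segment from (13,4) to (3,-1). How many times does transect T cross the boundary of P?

2

The segment meets the boundary at (9,2), (10,2.5).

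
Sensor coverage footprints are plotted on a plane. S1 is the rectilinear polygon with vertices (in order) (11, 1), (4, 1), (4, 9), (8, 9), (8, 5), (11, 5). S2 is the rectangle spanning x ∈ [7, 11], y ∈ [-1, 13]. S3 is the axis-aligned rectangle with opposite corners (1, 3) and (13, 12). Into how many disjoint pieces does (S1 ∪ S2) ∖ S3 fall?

2

(S1 ∪ S2) ∖ S3 splits into 2 disjoint pieces (area 22, area 4).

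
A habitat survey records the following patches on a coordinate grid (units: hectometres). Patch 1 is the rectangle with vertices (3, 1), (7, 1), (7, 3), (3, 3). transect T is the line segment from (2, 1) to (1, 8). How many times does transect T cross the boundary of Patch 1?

The segment lies entirely outside Patch 1 and never meets its boundary.

0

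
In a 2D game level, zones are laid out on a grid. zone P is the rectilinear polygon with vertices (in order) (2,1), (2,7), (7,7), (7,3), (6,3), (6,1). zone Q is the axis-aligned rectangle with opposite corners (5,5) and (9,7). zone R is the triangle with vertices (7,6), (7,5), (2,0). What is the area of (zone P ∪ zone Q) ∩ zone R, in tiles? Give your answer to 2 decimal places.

2.42

The region (zone P ∪ zone Q) ∩ zone R is the polygon with vertices (2.833,1), (7,6), (7,5), (3,1).
By the shoelace formula its area is 2.42.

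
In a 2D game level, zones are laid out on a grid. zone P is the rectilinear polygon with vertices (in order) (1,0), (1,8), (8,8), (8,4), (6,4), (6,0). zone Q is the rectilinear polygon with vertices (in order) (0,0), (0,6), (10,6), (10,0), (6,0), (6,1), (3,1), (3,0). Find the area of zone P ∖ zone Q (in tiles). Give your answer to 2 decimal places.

|zone P| = 48, |zone P∩zone Q| = 31.
|zone P ∖ zone Q| = |zone P| − |zone P∩zone Q| = 48 − 31 = 17.00.

17.00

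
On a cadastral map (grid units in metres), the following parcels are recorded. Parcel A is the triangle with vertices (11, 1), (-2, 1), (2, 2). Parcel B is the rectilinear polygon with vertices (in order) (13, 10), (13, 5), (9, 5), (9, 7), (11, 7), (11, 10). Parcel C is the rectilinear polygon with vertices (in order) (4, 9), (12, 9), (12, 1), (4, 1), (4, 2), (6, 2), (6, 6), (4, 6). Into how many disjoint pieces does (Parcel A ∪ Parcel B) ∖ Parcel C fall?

(Parcel A ∪ Parcel B) ∖ Parcel C splits into 2 disjoint pieces (area 3.7778, area 6).

2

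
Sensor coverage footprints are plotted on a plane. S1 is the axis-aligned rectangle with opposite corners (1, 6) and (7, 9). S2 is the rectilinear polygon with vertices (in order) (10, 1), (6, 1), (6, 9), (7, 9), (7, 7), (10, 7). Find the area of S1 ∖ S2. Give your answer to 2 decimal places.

|S1| = 18, |S1∩S2| = 3.
|S1 ∖ S2| = |S1| − |S1∩S2| = 18 − 3 = 15.00.

15.00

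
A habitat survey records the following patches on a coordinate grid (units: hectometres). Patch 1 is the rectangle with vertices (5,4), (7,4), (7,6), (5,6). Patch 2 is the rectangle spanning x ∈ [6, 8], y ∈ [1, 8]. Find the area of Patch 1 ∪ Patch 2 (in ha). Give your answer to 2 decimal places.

By inclusion–exclusion:
Individual areas: |Patch 1| = 4, |Patch 2| = 14.
|Patch 1∩Patch 2|: x∈[6,7], y∈[4,6] → 1·2 = 2.
|Patch 1 ∪ Patch 2| = 18 − 2 = 16.00.

16.00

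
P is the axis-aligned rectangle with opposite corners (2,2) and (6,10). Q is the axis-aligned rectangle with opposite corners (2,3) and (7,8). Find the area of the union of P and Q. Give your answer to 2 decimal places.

37.00

By inclusion–exclusion:
Individual areas: |P| = 32, |Q| = 25.
|P∩Q|: x∈[2,6], y∈[3,8] → 4·5 = 20.
|P ∪ Q| = 57 − 20 = 37.00.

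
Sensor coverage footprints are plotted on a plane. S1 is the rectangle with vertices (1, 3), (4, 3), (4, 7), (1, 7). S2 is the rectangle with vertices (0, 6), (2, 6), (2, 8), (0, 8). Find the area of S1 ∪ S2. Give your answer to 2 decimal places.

By inclusion–exclusion:
Individual areas: |S1| = 12, |S2| = 4.
|S1∩S2|: x∈[1,2], y∈[6,7] → 1·1 = 1.
|S1 ∪ S2| = 16 − 1 = 15.00.

15.00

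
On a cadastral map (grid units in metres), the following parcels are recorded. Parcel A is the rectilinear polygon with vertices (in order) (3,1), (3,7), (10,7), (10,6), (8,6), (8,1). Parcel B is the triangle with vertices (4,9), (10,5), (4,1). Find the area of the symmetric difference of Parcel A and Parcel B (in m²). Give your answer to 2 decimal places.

|Parcel A| = 32, |Parcel B| = 24, |Parcel A∩Parcel B| = 18.4167.
|Parcel A △ Parcel B| = |Parcel A| + |Parcel B| − 2·|Parcel A∩Parcel B| = 32 + 24 − 36.8333 = 19.17.

19.17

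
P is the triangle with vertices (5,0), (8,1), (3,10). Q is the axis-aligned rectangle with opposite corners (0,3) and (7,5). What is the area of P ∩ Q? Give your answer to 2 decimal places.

The intersection is the polygon with vertices (6.889,3), (4.4,3), (4,5), (5.778,5).
By the shoelace formula its area is 4.27.

4.27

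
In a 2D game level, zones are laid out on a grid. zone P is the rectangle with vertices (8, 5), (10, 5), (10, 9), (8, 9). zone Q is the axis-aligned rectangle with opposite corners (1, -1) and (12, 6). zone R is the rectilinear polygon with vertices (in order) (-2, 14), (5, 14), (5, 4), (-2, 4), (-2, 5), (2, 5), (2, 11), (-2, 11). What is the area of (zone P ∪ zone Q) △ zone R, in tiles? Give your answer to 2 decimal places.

|zone P ∪ zone Q| = 83.
|(zone P ∪ zone Q) ∩ zone R| = 7.
|(zone P ∪ zone Q) △ zone R| = 83 + 46 − 14 = 115.00.

115.00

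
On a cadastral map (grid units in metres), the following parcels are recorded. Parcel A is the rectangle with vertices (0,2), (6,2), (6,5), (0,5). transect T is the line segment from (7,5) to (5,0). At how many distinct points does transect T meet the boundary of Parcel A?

2

The segment meets the boundary at (5.8,2), (6,2.5).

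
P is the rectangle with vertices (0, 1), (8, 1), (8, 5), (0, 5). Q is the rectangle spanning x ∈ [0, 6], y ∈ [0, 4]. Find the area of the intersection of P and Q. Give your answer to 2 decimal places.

18.00

|P∩Q|: x∈[0,6], y∈[1,4] → 6·3 = 18.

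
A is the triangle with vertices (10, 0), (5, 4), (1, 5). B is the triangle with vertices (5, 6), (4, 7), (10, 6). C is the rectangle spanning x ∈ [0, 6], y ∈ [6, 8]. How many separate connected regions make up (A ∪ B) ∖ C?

(A ∪ B) ∖ C splits into 2 disjoint pieces (area 5.5, area 1.3333).

2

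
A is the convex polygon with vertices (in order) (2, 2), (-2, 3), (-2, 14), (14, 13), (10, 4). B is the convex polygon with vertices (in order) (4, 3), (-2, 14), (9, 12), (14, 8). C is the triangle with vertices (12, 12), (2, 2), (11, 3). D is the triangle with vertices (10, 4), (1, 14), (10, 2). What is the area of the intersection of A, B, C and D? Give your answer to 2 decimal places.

2.07

The intersection is the polygon with vertices (7.158,7.158), (8.759,5.379), (7.818,4.909), (6.571,6.571).
By the shoelace formula its area is 2.07.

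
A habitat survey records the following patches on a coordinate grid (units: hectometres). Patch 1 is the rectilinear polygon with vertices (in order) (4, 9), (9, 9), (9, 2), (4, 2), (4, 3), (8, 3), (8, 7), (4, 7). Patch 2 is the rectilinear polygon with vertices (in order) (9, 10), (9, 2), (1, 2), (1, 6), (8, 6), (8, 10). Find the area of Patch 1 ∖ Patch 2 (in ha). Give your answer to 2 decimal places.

8.00

|Patch 1| = 19, |Patch 1∩Patch 2| = 11.
|Patch 1 ∖ Patch 2| = |Patch 1| − |Patch 1∩Patch 2| = 19 − 11 = 8.00.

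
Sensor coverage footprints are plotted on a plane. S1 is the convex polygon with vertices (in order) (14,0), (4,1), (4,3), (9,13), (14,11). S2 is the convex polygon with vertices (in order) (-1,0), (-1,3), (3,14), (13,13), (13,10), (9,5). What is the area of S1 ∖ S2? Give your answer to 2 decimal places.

54.95

|S1| = 95, |S1∩S2| = 40.05.
|S1 ∖ S2| = |S1| − |S1∩S2| = 95 − 40.05 = 54.95.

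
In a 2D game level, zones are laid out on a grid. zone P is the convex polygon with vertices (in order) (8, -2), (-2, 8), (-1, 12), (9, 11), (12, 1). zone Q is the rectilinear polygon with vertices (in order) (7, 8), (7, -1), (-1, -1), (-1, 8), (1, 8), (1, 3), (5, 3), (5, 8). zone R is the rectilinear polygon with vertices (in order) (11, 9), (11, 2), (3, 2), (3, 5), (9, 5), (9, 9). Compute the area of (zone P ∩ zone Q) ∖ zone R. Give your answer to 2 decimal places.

|zone P ∩ zone Q| = 22.
|(zone P ∩ zone Q) ∩ zone R| = 7.5.
|(zone P ∩ zone Q) ∖ zone R| = 22 − 7.5 = 14.50.

14.50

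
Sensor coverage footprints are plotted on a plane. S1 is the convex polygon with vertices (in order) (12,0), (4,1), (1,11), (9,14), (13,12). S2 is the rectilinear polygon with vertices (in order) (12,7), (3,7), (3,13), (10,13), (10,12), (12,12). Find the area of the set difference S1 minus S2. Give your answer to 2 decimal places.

|S1| = 124, |S1∩S2| = 49.9167.
|S1 ∖ S2| = |S1| − |S1∩S2| = 124 − 49.9167 = 74.08.

74.08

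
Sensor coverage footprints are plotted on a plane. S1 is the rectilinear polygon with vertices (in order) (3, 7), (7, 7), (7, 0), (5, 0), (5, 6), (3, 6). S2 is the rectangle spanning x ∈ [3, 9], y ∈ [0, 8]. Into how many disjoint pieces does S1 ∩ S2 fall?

1

S1 ∩ S2 is a single connected region.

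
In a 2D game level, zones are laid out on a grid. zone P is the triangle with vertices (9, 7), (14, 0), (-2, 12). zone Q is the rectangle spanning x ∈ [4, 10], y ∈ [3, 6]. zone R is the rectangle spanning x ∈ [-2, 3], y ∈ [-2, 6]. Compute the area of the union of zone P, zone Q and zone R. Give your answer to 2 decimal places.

By inclusion–exclusion:
Individual areas: |zone P| = 26, |zone Q| = 18, |zone R| = 40.
|zone P∩zone Q| = 5.9429.
|zone P∩zone R| = 0.
|zone Q∩zone R| = 0 (no overlap).
|zone P∩zone Q∩zone R| = 0.
|zone P ∪ zone Q ∪ zone R| = 84 − 5.9429 + 0 = 78.06.

78.06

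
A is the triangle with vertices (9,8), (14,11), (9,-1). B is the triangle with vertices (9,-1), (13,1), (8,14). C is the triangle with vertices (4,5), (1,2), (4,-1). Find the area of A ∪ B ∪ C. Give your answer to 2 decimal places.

By inclusion–exclusion:
Individual areas: |A| = 22.5, |B| = 31, |C| = 9.
|A∩B| = 13.5698.
|A∩C| = 0.
|B∩C| = 0.
|A∩B∩C| = 0.
|A ∪ B ∪ C| = 62.5 − 13.5698 + 0 = 48.93.

48.93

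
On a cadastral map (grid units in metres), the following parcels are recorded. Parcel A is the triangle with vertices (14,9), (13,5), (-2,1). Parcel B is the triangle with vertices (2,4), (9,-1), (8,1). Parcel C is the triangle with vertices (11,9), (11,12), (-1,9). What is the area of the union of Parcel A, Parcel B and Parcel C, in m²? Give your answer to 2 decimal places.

By inclusion–exclusion:
Individual areas: |Parcel A| = 28, |Parcel B| = 4.5, |Parcel C| = 18.
|Parcel A∩Parcel B| = 0.4443.
|Parcel A∩Parcel C| = 0.
|Parcel B∩Parcel C| = 0.
|Parcel A∩Parcel B∩Parcel C| = 0.
|Parcel A ∪ Parcel B ∪ Parcel C| = 50.5 − 0.4443 + 0 = 50.06.

50.06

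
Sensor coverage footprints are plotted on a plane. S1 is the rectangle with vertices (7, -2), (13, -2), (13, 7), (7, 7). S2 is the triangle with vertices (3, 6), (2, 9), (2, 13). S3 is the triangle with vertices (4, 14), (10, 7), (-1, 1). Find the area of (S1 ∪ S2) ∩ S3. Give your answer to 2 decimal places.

3.54

|S1 ∪ S2| = 56.
|(S1 ∪ S2) ∩ S3| = 3.54.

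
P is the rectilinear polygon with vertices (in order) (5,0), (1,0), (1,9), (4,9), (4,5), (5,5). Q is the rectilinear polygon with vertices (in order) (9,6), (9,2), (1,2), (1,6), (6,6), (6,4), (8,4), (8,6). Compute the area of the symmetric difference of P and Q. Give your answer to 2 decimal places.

|P| = 32, |Q| = 28, |P∩Q| = 15.
|P △ Q| = |P| + |Q| − 2·|P∩Q| = 32 + 28 − 30 = 30.00.

30.00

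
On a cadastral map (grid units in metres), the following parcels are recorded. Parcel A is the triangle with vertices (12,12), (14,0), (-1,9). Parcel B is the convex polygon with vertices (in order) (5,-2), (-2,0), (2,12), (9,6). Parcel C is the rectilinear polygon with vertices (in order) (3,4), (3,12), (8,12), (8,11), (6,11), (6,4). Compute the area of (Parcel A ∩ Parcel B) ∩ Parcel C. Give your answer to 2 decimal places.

11.79

The region (Parcel A ∩ Parcel B) ∩ Parcel C is the polygon with vertices (4.121,10.182), (6,8.571), (6,4.8), (3,6.6), (3,9.923).
By the shoelace formula its area is 11.79.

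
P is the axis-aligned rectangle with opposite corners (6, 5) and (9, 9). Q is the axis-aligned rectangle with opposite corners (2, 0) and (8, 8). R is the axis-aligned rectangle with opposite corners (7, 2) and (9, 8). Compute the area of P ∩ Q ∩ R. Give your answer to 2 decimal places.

The intersection is the polygon with vertices (8,8), (8,5), (7,5), (7,8).
By the shoelace formula its area is 3.00.

3.00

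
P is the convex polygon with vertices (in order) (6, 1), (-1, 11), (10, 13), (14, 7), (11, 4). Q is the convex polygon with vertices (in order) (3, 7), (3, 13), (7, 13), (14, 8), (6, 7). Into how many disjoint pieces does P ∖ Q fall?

2

P ∖ Q splits into 2 disjoint pieces (area 55.1469, area 5.4842).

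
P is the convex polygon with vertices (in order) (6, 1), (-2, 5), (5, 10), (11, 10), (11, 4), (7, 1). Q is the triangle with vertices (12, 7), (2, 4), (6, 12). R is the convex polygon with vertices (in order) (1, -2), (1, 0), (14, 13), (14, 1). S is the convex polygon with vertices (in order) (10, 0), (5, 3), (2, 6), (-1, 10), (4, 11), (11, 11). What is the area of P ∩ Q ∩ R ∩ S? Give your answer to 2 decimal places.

The intersection is the polygon with vertices (6.286,5.286), (9.818,8.818), (10.732,8.056), (10.598,6.579).
By the shoelace formula its area is 6.06.

6.06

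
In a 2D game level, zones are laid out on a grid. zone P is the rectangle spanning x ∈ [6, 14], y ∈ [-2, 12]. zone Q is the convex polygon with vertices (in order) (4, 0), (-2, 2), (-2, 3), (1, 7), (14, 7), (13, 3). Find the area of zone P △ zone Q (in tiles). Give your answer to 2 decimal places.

|zone P| = 112, |zone Q| = 81.5, |zone P∩zone Q| = 38.1667.
|zone P △ zone Q| = |zone P| + |zone Q| − 2·|zone P∩zone Q| = 112 + 81.5 − 76.3333 = 117.17.

117.17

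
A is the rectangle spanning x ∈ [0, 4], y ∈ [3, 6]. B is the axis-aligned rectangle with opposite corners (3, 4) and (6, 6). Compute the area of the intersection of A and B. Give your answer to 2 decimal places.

|A∩B|: x∈[3,4], y∈[4,6] → 1·2 = 2.

2.00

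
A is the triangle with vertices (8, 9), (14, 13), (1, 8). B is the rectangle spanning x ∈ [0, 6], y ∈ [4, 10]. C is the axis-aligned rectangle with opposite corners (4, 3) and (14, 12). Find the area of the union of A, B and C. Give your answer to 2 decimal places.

114.55

By inclusion–exclusion:
Individual areas: |A| = 11, |B| = 36, |C| = 90.
|A∩B| = 3.022.
|A∩C| = 9.3621.
|B∩C|: x∈[4,6], y∈[4,10] → 2·6 = 12.
|A∩B∩C| = 1.9341.
|A ∪ B ∪ C| = 137 − 24.3841 + 1.9341 = 114.55.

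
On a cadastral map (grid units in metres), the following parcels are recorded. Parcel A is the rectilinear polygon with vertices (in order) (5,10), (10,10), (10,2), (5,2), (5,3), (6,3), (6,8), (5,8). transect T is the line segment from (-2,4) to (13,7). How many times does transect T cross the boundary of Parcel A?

The segment meets the boundary at (10,6.4), (6,5.6).

2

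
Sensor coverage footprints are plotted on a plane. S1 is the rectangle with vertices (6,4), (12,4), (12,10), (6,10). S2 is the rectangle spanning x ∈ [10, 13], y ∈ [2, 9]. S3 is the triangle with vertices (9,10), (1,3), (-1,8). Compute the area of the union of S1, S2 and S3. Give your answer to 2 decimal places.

By inclusion–exclusion:
Individual areas: |S1| = 36, |S2| = 21, |S3| = 27.
|S1∩S2|: x∈[10,12], y∈[4,9] → 2·5 = 10.
|S1∩S3| = 3.0375.
|S2∩S3| = 0.
|S1∩S2∩S3| = 0.
|S1 ∪ S2 ∪ S3| = 84 − 13.0375 + 0 = 70.96.

70.96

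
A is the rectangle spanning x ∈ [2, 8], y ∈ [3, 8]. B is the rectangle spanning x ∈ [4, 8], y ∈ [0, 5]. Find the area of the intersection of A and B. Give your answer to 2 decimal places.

8.00

|A∩B|: x∈[4,8], y∈[3,5] → 4·2 = 8.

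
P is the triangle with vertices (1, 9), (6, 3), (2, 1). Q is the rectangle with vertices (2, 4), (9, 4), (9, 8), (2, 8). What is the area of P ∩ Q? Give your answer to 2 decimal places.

6.02

The intersection is the polygon with vertices (5.167,4), (2,4), (2,7.8).
By the shoelace formula its area is 6.02.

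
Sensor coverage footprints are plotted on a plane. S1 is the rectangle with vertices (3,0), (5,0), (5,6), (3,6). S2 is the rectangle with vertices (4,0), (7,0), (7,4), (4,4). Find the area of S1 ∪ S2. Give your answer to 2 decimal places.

20.00

By inclusion–exclusion:
Individual areas: |S1| = 12, |S2| = 12.
|S1∩S2|: x∈[4,5], y∈[0,4] → 1·4 = 4.
|S1 ∪ S2| = 24 − 4 = 20.00.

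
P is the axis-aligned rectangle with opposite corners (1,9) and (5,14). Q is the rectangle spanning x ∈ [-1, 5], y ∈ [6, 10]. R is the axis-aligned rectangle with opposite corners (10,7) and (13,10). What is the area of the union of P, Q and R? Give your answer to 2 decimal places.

49.00

By inclusion–exclusion:
Individual areas: |P| = 20, |Q| = 24, |R| = 9.
|P∩Q|: x∈[1,5], y∈[9,10] → 4·1 = 4.
|P∩R| = 0 (no overlap).
|Q∩R| = 0 (no overlap).
|P∩Q∩R| = 0.
|P ∪ Q ∪ R| = 53 − 4 + 0 = 49.00.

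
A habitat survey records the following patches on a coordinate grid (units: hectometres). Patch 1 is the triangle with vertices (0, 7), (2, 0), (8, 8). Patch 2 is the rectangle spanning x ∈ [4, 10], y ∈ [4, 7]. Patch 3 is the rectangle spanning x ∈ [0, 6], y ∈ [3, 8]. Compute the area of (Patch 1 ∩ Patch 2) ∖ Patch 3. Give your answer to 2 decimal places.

1.04

|Patch 1 ∩ Patch 2| = 6.375.
|(Patch 1 ∩ Patch 2) ∩ Patch 3| = 5.3333.
|(Patch 1 ∩ Patch 2) ∖ Patch 3| = 6.375 − 5.3333 = 1.04.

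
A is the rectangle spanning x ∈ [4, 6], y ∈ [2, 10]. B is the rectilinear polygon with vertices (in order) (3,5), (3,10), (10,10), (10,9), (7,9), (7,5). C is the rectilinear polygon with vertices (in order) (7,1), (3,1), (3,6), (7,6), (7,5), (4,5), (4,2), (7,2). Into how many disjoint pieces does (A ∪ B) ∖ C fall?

(A ∪ B) ∖ C splits into 2 disjoint pieces (area 6, area 19).

2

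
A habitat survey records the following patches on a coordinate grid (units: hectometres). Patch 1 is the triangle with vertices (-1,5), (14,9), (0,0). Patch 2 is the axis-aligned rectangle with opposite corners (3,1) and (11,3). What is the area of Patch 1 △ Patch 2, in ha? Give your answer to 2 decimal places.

53.71

|Patch 1| = 39.5, |Patch 2| = 16, |Patch 1∩Patch 2| = 0.8929.
|Patch 1 △ Patch 2| = |Patch 1| + |Patch 2| − 2·|Patch 1∩Patch 2| = 39.5 + 16 − 1.7857 = 53.71.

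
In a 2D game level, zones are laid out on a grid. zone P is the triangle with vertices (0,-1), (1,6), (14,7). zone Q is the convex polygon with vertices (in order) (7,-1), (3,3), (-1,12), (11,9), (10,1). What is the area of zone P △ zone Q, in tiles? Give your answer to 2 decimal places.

|zone P| = 45, |zone Q| = 87, |zone P∩zone Q| = 27.5528.
|zone P △ zone Q| = |zone P| + |zone Q| − 2·|zone P∩zone Q| = 45 + 87 − 55.1055 = 76.89.

76.89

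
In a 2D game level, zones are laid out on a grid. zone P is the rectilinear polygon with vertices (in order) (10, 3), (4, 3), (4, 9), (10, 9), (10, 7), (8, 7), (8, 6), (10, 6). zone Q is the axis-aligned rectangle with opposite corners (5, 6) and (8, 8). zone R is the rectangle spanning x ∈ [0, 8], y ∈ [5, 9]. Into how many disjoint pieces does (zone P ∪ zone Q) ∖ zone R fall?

2

(zone P ∪ zone Q) ∖ zone R splits into 2 disjoint pieces (area 14, area 4).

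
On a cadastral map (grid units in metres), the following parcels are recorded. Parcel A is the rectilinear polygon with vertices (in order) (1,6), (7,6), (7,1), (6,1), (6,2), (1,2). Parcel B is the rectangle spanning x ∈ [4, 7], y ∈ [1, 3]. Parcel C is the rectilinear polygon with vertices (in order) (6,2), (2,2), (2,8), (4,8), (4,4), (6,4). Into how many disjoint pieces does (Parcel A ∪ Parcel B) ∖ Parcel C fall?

(Parcel A ∪ Parcel B) ∖ Parcel C splits into 2 disjoint pieces (area 11, area 4).

2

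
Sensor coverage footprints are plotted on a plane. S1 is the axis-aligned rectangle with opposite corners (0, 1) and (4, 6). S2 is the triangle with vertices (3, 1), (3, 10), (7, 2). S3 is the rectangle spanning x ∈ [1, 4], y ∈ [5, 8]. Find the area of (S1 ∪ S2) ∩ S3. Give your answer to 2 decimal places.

The region (S1 ∪ S2) ∩ S3 is the polygon with vertices (3,6), (3,8), (4,8), (4,5), (1,5), (1,6).
By the shoelace formula its area is 5.00.

5.00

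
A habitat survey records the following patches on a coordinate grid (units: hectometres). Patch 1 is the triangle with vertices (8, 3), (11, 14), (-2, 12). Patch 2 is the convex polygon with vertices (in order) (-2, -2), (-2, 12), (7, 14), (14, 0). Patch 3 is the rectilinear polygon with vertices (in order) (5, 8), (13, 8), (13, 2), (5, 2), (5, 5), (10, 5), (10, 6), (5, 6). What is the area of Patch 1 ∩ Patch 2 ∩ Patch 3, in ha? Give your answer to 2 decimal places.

10.95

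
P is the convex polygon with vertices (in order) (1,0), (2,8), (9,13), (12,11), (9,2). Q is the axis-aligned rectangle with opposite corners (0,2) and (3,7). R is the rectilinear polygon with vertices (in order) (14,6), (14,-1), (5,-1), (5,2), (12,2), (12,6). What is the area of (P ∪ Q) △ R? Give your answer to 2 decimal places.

124.81

|P ∪ Q| = 93.8125.
|(P ∪ Q) ∩ R| = 2.
|(P ∪ Q) △ R| = 93.8125 + 35 − 4 = 124.81.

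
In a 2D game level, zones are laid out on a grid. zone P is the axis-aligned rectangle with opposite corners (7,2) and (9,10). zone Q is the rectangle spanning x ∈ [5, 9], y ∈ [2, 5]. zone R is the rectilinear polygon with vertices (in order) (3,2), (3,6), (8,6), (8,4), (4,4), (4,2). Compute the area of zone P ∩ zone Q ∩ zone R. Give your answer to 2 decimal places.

1.00

The intersection is the polygon with vertices (7,5), (8,5), (8,4), (7,4).
By the shoelace formula its area is 1.00.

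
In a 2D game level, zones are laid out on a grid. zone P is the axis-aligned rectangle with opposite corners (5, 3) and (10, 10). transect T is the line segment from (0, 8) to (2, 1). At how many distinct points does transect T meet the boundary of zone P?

The segment lies entirely outside zone P and never meets its boundary.

0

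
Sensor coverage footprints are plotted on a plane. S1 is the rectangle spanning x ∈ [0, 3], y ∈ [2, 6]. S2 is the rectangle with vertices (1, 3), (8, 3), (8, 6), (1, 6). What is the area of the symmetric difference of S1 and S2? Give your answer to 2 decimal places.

21.00

|S1∩S2|: x∈[1,3], y∈[3,6] → 2·3 = 6.
|S1 △ S2| = |S1| + |S2| − 2·|S1∩S2| = 12 + 21 − 12 = 21.00.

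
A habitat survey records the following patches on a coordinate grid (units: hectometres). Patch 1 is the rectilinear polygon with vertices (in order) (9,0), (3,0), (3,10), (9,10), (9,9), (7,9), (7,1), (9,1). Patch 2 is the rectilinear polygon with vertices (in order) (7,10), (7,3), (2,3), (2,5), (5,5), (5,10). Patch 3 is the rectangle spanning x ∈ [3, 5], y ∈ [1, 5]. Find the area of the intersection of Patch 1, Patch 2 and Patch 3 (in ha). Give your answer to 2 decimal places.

4.00

The intersection is the polygon with vertices (5,5), (5,3), (3,3), (3,5).
By the shoelace formula its area is 4.00.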